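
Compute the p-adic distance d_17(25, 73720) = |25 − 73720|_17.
d_17(25, 73720) = 1/4913

Step 1 — x − y = 25 − 73720 = -73695. Step 2 — v_17(-73695) = 3 (factor: -73695 = −(17^3 · 15); the sign does not affect v_p). Step 3 — |x − y|_17 = 17^{-3} = 1/4913.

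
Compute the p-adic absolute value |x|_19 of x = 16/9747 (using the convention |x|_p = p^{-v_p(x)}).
|16/9747|_19 = 361

Step 1 — compute v_19(x) by factoring powers of 19 out of the numerator and denominator: v_19(16/9747) = -2. Step 2 — apply |x|_p = p^{-v_p(x)} = 19^{2} = 361.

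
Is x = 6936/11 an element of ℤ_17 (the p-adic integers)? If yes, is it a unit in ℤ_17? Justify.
x ∈ ℤ_17 but not a unit; v_17(x) = 2 > 0

ℤ_17 = {x ∈ ℚ_17 : v_17(x) ≥ 0} and ℤ_17^× = {x ∈ ℤ_17 : v_17(x) = 0}. Here v_17(6936/11) = v_17(num) − v_17(den) = 2; compare against these criteria.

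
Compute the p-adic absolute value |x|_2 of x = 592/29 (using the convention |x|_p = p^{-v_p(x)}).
|592/29|_2 = 1/16

Step 1 — compute v_2(x) by factoring powers of 2 out of the numerator and denominator: v_2(592/29) = 4. Step 2 — apply |x|_p = p^{-v_p(x)} = 2^{-4} = 1/16.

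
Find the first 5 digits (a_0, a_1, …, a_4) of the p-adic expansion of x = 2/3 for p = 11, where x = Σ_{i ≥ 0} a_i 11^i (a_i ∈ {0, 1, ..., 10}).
(a_0, …, a_4) = (8, 3, 7, 3, 7)

v_11(2/3) = 0 (numerator and denominator both coprime to 11), so x ∈ ℤ_11^×. Compute digits iteratively via a_i = x_i mod 11, x_{i+1} = (x_i − a_i)/11, with x_0 = x:
  x_0 = 2/3;  a_0 = 8;  x_1 = (x_0 − 8)/11 = -2/3
  x_1 = -2/3;  a_1 = 3;  x_2 = (x_1 − 3)/11 = -1/3
  x_2 = -1/3;  a_2 = 7;  x_3 = (x_2 − 7)/11 = -2/3
  x_3 = -2/3;  a_3 = 3;  x_4 = (x_3 − 3)/11 = -1/3
  x_4 = -1/3;  a_4 = 7;  x_5 = (x_4 − 7)/11 = -2/3
Digits: (8, 3, 7, 3, 7).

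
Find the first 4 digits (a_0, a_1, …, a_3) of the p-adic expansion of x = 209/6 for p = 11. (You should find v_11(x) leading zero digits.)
(a_0, …, a_3) = (0, 5, 9, 1)

v_11(209/6) = 1, so a_0 = ... = a_0 = 0. Factor out: x = 11^1 · u with u = 19/6 a unit in ℤ_11. Expand u iteratively via a_{v+i} = u_i mod 11, u_{i+1} = (u_i − a_{v+i})/11:
  u_0 = 19/6;  a_1 = 5;  u_1 = (u_0 − 5)/11 = -1/6
  u_1 = -1/6;  a_2 = 9;  u_2 = (u_1 − 9)/11 = -5/6
  u_2 = -5/6;  a_3 = 1;  u_3 = (u_2 − 1)/11 = -1/6
Digits: (0, 5, 9, 1).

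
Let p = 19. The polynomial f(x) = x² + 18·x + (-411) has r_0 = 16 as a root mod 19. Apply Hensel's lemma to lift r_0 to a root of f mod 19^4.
r_3 = 29637 (mod 130321)

Hensel: r_{i+1} = r_i − f(r_i)·(f′(r_i))^{-1} mod 19^{i+2}, f′(x) = 2x + 18. Iterate:
  r_0 = 16 (mod 19)
  r_1 = 35 (mod 361)
  r_2 = 2201 (mod 6859)
  r_3 = 29637 (mod 130321)
Final: r = 29637 satisfies f(r) ≡ 0 mod 19^4.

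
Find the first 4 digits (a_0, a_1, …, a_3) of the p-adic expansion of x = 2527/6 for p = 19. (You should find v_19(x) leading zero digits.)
(a_0, …, a_3) = (0, 0, 17, 15)

v_19(2527/6) = 2, so a_0 = ... = a_1 = 0. Factor out: x = 19^2 · u with u = 7/6 a unit in ℤ_19. Expand u iteratively via a_{v+i} = u_i mod 19, u_{i+1} = (u_i − a_{v+i})/19:
  u_0 = 7/6;  a_2 = 17;  u_1 = (u_0 − 17)/19 = -5/6
  u_1 = -5/6;  a_3 = 15;  u_2 = (u_1 − 15)/19 = -5/6
Digits: (0, 0, 17, 15).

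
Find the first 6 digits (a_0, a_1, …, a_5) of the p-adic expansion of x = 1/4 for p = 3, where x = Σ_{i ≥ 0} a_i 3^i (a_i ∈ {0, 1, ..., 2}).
(a_0, …, a_5) = (1, 2, 0, 2, 0, 2)

v_3(1/4) = 0 (numerator and denominator both coprime to 3), so x ∈ ℤ_3^×. Compute digits iteratively via a_i = x_i mod 3, x_{i+1} = (x_i − a_i)/3, with x_0 = x:
  x_0 = 1/4;  a_0 = 1;  x_1 = (x_0 − 1)/3 = -1/4
  x_1 = -1/4;  a_1 = 2;  x_2 = (x_1 − 2)/3 = -3/4
  x_2 = -3/4;  a_2 = 0;  x_3 = (x_2 − 0)/3 = -1/4
  x_3 = -1/4;  a_3 = 2;  x_4 = (x_3 − 2)/3 = -3/4
  x_4 = -3/4;  a_4 = 0;  x_5 = (x_4 − 0)/3 = -1/4
  x_5 = -1/4;  a_5 = 2;  x_6 = (x_5 − 2)/3 = -3/4
Digits: (1, 2, 0, 2, 0, 2).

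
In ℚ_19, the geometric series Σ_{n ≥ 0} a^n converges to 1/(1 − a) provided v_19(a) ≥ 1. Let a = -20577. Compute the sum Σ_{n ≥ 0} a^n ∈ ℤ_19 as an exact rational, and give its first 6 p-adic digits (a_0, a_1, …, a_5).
Σ a^n = 1/(1 − a) = 1/20578;  first 6 digits = (1, 0, 0, 16, 18, 18)

v_19(a) = 3 ≥ 1, so the series converges in ℤ_19 to 1/(1 − a) = 1/(1 − (-20577)) = 1/20578. Expand this rational in ℤ_19: compute digits iteratively via d_i = x_i mod 19, x_{i+1} = (x_i − d_i)/19. The first 6 digits are (1, 0, 0, 16, 18, 18).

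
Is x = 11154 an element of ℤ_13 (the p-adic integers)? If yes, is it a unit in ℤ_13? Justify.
x ∈ ℤ_13 but not a unit; v_13(x) = 2 > 0

ℤ_13 = {x ∈ ℚ_13 : v_13(x) ≥ 0} and ℤ_13^× = {x ∈ ℤ_13 : v_13(x) = 0}. Here v_13(11154) = v_13(num) − v_13(den) = 2; compare against these criteria.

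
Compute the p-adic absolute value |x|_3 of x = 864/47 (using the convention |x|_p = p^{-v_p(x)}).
|864/47|_3 = 1/27

Step 1 — compute v_3(x) by factoring powers of 3 out of the numerator and denominator: v_3(864/47) = 3. Step 2 — apply |x|_p = p^{-v_p(x)} = 3^{-3} = 1/27.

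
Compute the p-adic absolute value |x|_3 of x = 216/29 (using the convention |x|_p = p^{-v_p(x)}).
|216/29|_3 = 1/27

Step 1 — compute v_3(x) by factoring powers of 3 out of the numerator and denominator: v_3(216/29) = 3. Step 2 — apply |x|_p = p^{-v_p(x)} = 3^{-3} = 1/27.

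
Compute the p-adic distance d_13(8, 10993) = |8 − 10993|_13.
d_13(8, 10993) = 1/2197

Step 1 — x − y = 8 − 10993 = -10985. Step 2 — v_13(-10985) = 3 (factor: -10985 = −(13^3 · 5); the sign does not affect v_p). Step 3 — |x − y|_13 = 13^{-3} = 1/2197.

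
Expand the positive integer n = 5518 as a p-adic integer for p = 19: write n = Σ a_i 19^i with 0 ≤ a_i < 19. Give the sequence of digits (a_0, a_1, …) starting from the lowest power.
(a_0, a_1, …) = (8, 5, 15)

Repeated division by 19 gives the digits low-to-high: 5518 = 8 + 5·19^1 + 15·19^2. Digit sequence: (8, 5, 15).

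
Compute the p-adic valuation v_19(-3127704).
v_19(-3127704) = 4

v_19(n) is the largest exponent k such that 19^k divides n. Factor out: -3127704 = -19^4 · 24. (Sign doesn't affect v_p.) So v_19(-3127704) = 4.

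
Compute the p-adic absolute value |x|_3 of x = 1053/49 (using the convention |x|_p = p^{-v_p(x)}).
|1053/49|_3 = 1/81

Step 1 — compute v_3(x) by factoring powers of 3 out of the numerator and denominator: v_3(1053/49) = 4. Step 2 — apply |x|_p = p^{-v_p(x)} = 3^{-4} = 1/81.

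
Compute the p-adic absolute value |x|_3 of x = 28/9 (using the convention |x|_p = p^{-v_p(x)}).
|28/9|_3 = 9

Step 1 — compute v_3(x) by factoring powers of 3 out of the numerator and denominator: v_3(28/9) = -2. Step 2 — apply |x|_p = p^{-v_p(x)} = 3^{2} = 9.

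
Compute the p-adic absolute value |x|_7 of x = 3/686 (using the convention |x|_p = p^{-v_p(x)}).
|3/686|_7 = 343

Step 1 — compute v_7(x) by factoring powers of 7 out of the numerator and denominator: v_7(3/686) = -3. Step 2 — apply |x|_p = p^{-v_p(x)} = 7^{3} = 343.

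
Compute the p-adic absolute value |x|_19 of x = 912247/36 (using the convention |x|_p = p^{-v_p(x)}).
|912247/36|_19 = 1/130321

Step 1 — compute v_19(x) by factoring powers of 19 out of the numerator and denominator: v_19(912247/36) = 4. Step 2 — apply |x|_p = p^{-v_p(x)} = 19^{-4} = 1/130321.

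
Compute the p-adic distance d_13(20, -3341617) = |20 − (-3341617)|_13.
d_13(20, -3341617) = 1/371293

Step 1 — x − y = 20 − (-3341617) = 3341637. Step 2 — v_13(3341637) = 5 (factor: 3341637 = (13^5 · 9); the sign does not affect v_p). Step 3 — |x − y|_13 = 13^{-5} = 1/371293.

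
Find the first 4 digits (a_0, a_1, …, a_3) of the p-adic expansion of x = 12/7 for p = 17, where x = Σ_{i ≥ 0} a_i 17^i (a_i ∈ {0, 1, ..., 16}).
(a_0, …, a_3) = (9, 2, 12, 9)

v_17(12/7) = 0 (numerator and denominator both coprime to 17), so x ∈ ℤ_17^×. Compute digits iteratively via a_i = x_i mod 17, x_{i+1} = (x_i − a_i)/17, with x_0 = x:
  x_0 = 12/7;  a_0 = 9;  x_1 = (x_0 − 9)/17 = -3/7
  x_1 = -3/7;  a_1 = 2;  x_2 = (x_1 − 2)/17 = -1/7
  x_2 = -1/7;  a_2 = 12;  x_3 = (x_2 − 12)/17 = -5/7
  x_3 = -5/7;  a_3 = 9;  x_4 = (x_3 − 9)/17 = -4/7
Digits: (9, 2, 12, 9).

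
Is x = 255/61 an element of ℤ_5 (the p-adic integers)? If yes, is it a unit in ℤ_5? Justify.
x ∈ ℤ_5 but not a unit; v_5(x) = 1 > 0

ℤ_5 = {x ∈ ℚ_5 : v_5(x) ≥ 0} and ℤ_5^× = {x ∈ ℤ_5 : v_5(x) = 0}. Here v_5(255/61) = v_5(num) − v_5(den) = 1; compare against these criteria.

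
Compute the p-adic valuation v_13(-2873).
v_13(-2873) = 2

v_13(n) is the largest exponent k such that 13^k divides n. Factor out: -2873 = -13^2 · 17. (Sign doesn't affect v_p.) So v_13(-2873) = 2.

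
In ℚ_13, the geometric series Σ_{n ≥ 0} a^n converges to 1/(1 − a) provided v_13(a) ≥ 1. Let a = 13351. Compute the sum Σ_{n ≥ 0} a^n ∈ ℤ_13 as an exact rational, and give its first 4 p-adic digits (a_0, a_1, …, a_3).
Σ a^n = 1/(1 − a) = -1/13350;  first 4 digits = (1, 0, 1, 6)

v_13(a) = 2 ≥ 1, so the series converges in ℤ_13 to 1/(1 − a) = 1/(1 − 13351) = -1/13350. Expand this rational in ℤ_13: compute digits iteratively via d_i = x_i mod 13, x_{i+1} = (x_i − d_i)/13. The first 4 digits are (1, 0, 1, 6).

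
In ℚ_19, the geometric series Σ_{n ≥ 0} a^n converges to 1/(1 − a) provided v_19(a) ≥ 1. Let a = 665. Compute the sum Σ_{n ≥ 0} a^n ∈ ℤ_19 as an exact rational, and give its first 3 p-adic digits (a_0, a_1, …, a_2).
Σ a^n = 1/(1 − a) = -1/664;  first 3 digits = (1, 16, 10)

v_19(a) = 1 ≥ 1, so the series converges in ℤ_19 to 1/(1 − a) = 1/(1 − 665) = -1/664. Expand this rational in ℤ_19: compute digits iteratively via d_i = x_i mod 19, x_{i+1} = (x_i − d_i)/19. The first 3 digits are (1, 16, 10).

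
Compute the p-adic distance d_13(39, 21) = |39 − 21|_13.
d_13(39, 21) = 1

Step 1 — x − y = 39 − 21 = 18. Step 2 — v_13(18) = 0 (factor: 18 = (13^0 · 18); the sign does not affect v_p). Step 3 — |x − y|_13 = 13^{0} = 1.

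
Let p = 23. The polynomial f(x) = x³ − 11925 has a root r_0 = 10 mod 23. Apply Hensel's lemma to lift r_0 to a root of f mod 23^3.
r_2 = 11464 (mod 12167)

Hensel: r_{i+1} = r_i − f(r_i)/f′(r_i) mod 23^{i+2}, where f′(x) = 3x². Iterate:
  r_0 = 10 (mod 23)
  r_1 = 355 (mod 529)
  r_2 = 11464 (mod 12167)
Final: r = 11464 with f(r) ≡ 0 mod 23^3.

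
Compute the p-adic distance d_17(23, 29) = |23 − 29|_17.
d_17(23, 29) = 1

Step 1 — x − y = 23 − 29 = -6. Step 2 — v_17(-6) = 0 (factor: -6 = −(17^0 · 6); the sign does not affect v_p). Step 3 — |x − y|_17 = 17^{0} = 1.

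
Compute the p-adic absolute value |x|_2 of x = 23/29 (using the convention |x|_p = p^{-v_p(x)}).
|23/29|_2 = 1

Step 1 — compute v_2(x) by factoring powers of 2 out of the numerator and denominator: v_2(23/29) = 0. Step 2 — apply |x|_p = p^{-v_p(x)} = 2^{0} = 1.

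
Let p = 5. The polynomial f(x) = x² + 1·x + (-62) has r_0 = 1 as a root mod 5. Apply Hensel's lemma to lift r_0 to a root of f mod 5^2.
r_1 = 21 (mod 25)

Hensel: r_{i+1} = r_i − f(r_i)·(f′(r_i))^{-1} mod 5^{i+2}, f′(x) = 2x + 1. Iterate:
  r_0 = 1 (mod 5)
  r_1 = 21 (mod 25)
Final: r = 21 satisfies f(r) ≡ 0 mod 5^2.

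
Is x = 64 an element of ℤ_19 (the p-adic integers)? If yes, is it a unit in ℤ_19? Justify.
x ∈ ℤ_19^× (unit); v_19(x) = 0

ℤ_19 = {x ∈ ℚ_19 : v_19(x) ≥ 0} and ℤ_19^× = {x ∈ ℤ_19 : v_19(x) = 0}. Here v_19(64) = v_19(num) − v_19(den) = 0; compare against these criteria.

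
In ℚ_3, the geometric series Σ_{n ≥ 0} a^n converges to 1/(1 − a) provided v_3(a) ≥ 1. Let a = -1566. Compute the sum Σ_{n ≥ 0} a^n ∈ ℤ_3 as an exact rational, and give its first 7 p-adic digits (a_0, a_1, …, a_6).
Σ a^n = 1/(1 − a) = 1/1567;  first 7 digits = (1, 0, 0, 2, 1, 2, 1)

v_3(a) = 3 ≥ 1, so the series converges in ℤ_3 to 1/(1 − a) = 1/(1 − (-1566)) = 1/1567. Expand this rational in ℤ_3: compute digits iteratively via d_i = x_i mod 3, x_{i+1} = (x_i − d_i)/3. The first 7 digits are (1, 0, 0, 2, 1, 2, 1).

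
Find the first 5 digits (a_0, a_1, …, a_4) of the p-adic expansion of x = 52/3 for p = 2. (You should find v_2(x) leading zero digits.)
(a_0, …, a_4) = (0, 0, 1, 1, 1)

v_2(52/3) = 2, so a_0 = ... = a_1 = 0. Factor out: x = 2^2 · u with u = 13/3 a unit in ℤ_2. Expand u iteratively via a_{v+i} = u_i mod 2, u_{i+1} = (u_i − a_{v+i})/2:
  u_0 = 13/3;  a_2 = 1;  u_1 = (u_0 − 1)/2 = 5/3
  u_1 = 5/3;  a_3 = 1;  u_2 = (u_1 − 1)/2 = 1/3
  u_2 = 1/3;  a_4 = 1;  u_3 = (u_2 − 1)/2 = -1/3
Digits: (0, 0, 1, 1, 1).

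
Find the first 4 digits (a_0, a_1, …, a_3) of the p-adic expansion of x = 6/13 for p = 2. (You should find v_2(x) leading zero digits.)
(a_0, …, a_3) = (0, 1, 1, 1)

v_2(6/13) = 1, so a_0 = ... = a_0 = 0. Factor out: x = 2^1 · u with u = 3/13 a unit in ℤ_2. Expand u iteratively via a_{v+i} = u_i mod 2, u_{i+1} = (u_i − a_{v+i})/2:
  u_0 = 3/13;  a_1 = 1;  u_1 = (u_0 − 1)/2 = -5/13
  u_1 = -5/13;  a_2 = 1;  u_2 = (u_1 − 1)/2 = -9/13
  u_2 = -9/13;  a_3 = 1;  u_3 = (u_2 − 1)/2 = -11/13
Digits: (0, 1, 1, 1).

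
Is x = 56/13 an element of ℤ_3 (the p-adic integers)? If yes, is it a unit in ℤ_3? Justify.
x ∈ ℤ_3^× (unit); v_3(x) = 0

ℤ_3 = {x ∈ ℚ_3 : v_3(x) ≥ 0} and ℤ_3^× = {x ∈ ℤ_3 : v_3(x) = 0}. Here v_3(56/13) = v_3(num) − v_3(den) = 0; compare against these criteria.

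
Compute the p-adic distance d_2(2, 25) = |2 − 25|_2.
d_2(2, 25) = 1

Step 1 — x − y = 2 − 25 = -23. Step 2 — v_2(-23) = 0 (factor: -23 = −(2^0 · 23); the sign does not affect v_p). Step 3 — |x − y|_2 = 2^{0} = 1.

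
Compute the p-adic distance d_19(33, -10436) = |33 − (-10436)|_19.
d_19(33, -10436) = 1/361

Step 1 — x − y = 33 − (-10436) = 10469. Step 2 — v_19(10469) = 2 (factor: 10469 = (19^2 · 29); the sign does not affect v_p). Step 3 — |x − y|_19 = 19^{-2} = 1/361.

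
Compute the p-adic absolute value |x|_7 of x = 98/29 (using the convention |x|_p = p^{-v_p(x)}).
|98/29|_7 = 1/49

Step 1 — compute v_7(x) by factoring powers of 7 out of the numerator and denominator: v_7(98/29) = 2. Step 2 — apply |x|_p = p^{-v_p(x)} = 7^{-2} = 1/49.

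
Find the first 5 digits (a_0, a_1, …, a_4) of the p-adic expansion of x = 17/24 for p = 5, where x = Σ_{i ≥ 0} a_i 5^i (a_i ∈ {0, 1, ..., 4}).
(a_0, …, a_4) = (3, 1, 2, 1, 2)

v_5(17/24) = 0 (numerator and denominator both coprime to 5), so x ∈ ℤ_5^×. Compute digits iteratively via a_i = x_i mod 5, x_{i+1} = (x_i − a_i)/5, with x_0 = x:
  x_0 = 17/24;  a_0 = 3;  x_1 = (x_0 − 3)/5 = -11/24
  x_1 = -11/24;  a_1 = 1;  x_2 = (x_1 − 1)/5 = -7/24
  x_2 = -7/24;  a_2 = 2;  x_3 = (x_2 − 2)/5 = -11/24
  x_3 = -11/24;  a_3 = 1;  x_4 = (x_3 − 1)/5 = -7/24
  x_4 = -7/24;  a_4 = 2;  x_5 = (x_4 − 2)/5 = -11/24
Digits: (3, 1, 2, 1, 2).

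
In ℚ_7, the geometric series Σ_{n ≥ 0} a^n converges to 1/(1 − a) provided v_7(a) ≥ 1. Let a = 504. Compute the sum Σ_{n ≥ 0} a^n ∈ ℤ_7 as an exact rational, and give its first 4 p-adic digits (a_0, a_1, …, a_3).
Σ a^n = 1/(1 − a) = -1/503;  first 4 digits = (1, 2, 0, 1)

v_7(a) = 1 ≥ 1, so the series converges in ℤ_7 to 1/(1 − a) = 1/(1 − 504) = -1/503. Expand this rational in ℤ_7: compute digits iteratively via d_i = x_i mod 7, x_{i+1} = (x_i − d_i)/7. The first 4 digits are (1, 2, 0, 1).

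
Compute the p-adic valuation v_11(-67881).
v_11(-67881) = 3

v_11(n) is the largest exponent k such that 11^k divides n. Factor out: -67881 = -11^3 · 51. (Sign doesn't affect v_p.) So v_11(-67881) = 3.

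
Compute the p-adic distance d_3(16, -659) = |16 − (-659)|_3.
d_3(16, -659) = 1/27

Step 1 — x − y = 16 − (-659) = 675. Step 2 — v_3(675) = 3 (factor: 675 = (3^3 · 25); the sign does not affect v_p). Step 3 — |x − y|_3 = 3^{-3} = 1/27.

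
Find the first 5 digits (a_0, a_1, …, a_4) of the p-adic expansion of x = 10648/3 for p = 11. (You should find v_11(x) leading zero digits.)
(a_0, …, a_4) = (0, 0, 0, 10, 3)

v_11(10648/3) = 3, so a_0 = ... = a_2 = 0. Factor out: x = 11^3 · u with u = 8/3 a unit in ℤ_11. Expand u iteratively via a_{v+i} = u_i mod 11, u_{i+1} = (u_i − a_{v+i})/11:
  u_0 = 8/3;  a_3 = 10;  u_1 = (u_0 − 10)/11 = -2/3
  u_1 = -2/3;  a_4 = 3;  u_2 = (u_1 − 3)/11 = -1/3
Digits: (0, 0, 0, 10, 3).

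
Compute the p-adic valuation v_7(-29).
v_7(-29) = 0

v_7(n) is the largest exponent k such that 7^k divides n. Factor out: -29 = -7^0 · 29. (Sign doesn't affect v_p.) So v_7(-29) = 0.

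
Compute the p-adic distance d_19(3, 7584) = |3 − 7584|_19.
d_19(3, 7584) = 1/361

Step 1 — x − y = 3 − 7584 = -7581. Step 2 — v_19(-7581) = 2 (factor: -7581 = −(19^2 · 21); the sign does not affect v_p). Step 3 — |x − y|_19 = 19^{-2} = 1/361.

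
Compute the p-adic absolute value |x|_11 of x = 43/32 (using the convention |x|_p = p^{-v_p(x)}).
|43/32|_11 = 1

Step 1 — compute v_11(x) by factoring powers of 11 out of the numerator and denominator: v_11(43/32) = 0. Step 2 — apply |x|_p = p^{-v_p(x)} = 11^{0} = 1.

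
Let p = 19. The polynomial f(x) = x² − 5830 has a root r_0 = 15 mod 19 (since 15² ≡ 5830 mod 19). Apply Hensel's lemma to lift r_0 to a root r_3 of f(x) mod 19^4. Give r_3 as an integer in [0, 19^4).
r_3 = 123002 (mod 130321)

Hensel's recurrence: r_{i+1} = r_i − f(r_i)·(f′(r_i))^{-1} mod 19^{i+2}, with f′(x) = 2x. Iterate:
  r_0 = 15 (mod 19)
  r_1 = 262 (mod 361)
  r_2 = 6399 (mod 6859)
  r_3 = 123002 (mod 130321)
Final: r_3 = 123002, and one checks f(r_3) ≡ 0 mod 19^4.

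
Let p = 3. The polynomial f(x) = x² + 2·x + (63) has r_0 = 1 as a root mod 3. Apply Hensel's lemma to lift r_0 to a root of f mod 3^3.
r_2 = 16 (mod 27)

Hensel: r_{i+1} = r_i − f(r_i)·(f′(r_i))^{-1} mod 3^{i+2}, f′(x) = 2x + 2. Iterate:
  r_0 = 1 (mod 3)
  r_1 = 7 (mod 9)
  r_2 = 16 (mod 27)
Final: r = 16 satisfies f(r) ≡ 0 mod 3^3.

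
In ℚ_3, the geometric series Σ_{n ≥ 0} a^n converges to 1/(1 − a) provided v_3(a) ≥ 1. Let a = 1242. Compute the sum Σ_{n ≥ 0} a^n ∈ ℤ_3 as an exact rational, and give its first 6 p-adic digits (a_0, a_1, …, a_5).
Σ a^n = 1/(1 − a) = -1/1241;  first 6 digits = (1, 0, 0, 1, 0, 2)

v_3(a) = 3 ≥ 1, so the series converges in ℤ_3 to 1/(1 − a) = 1/(1 − 1242) = -1/1241. Expand this rational in ℤ_3: compute digits iteratively via d_i = x_i mod 3, x_{i+1} = (x_i − d_i)/3. The first 6 digits are (1, 0, 0, 1, 0, 2).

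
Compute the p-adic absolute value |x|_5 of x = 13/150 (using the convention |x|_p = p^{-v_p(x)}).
|13/150|_5 = 25

Step 1 — compute v_5(x) by factoring powers of 5 out of the numerator and denominator: v_5(13/150) = -2. Step 2 — apply |x|_p = p^{-v_p(x)} = 5^{2} = 25.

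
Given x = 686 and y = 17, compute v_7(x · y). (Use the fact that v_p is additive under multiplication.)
v_7(11662) = 3

v_p(x) = 3 (factor: 686 = 7^3 · 2); v_p(y) = 0 (factor: 17 = 7^0 · 17). Additivity: v_p(xy) = v_p(x) + v_p(y) = 3 + 0 = 3. (Direct check: xy = 11662 = 7^3 · (34).)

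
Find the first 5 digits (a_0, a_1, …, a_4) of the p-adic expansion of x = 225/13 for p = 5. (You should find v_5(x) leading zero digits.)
(a_0, …, a_4) = (0, 0, 3, 3, 2)

v_5(225/13) = 2, so a_0 = ... = a_1 = 0. Factor out: x = 5^2 · u with u = 9/13 a unit in ℤ_5. Expand u iteratively via a_{v+i} = u_i mod 5, u_{i+1} = (u_i − a_{v+i})/5:
  u_0 = 9/13;  a_2 = 3;  u_1 = (u_0 − 3)/5 = -6/13
  u_1 = -6/13;  a_3 = 3;  u_2 = (u_1 − 3)/5 = -9/13
  u_2 = -9/13;  a_4 = 2;  u_3 = (u_2 − 2)/5 = -7/13
Digits: (0, 0, 3, 3, 2).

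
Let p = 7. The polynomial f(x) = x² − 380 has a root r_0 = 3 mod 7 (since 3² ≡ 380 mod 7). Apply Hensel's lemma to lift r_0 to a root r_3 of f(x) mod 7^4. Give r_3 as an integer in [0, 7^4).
r_3 = 220 (mod 2401)

Hensel's recurrence: r_{i+1} = r_i − f(r_i)·(f′(r_i))^{-1} mod 7^{i+2}, with f′(x) = 2x. Iterate:
  r_0 = 3 (mod 7)
  r_1 = 24 (mod 49)
  r_2 = 220 (mod 343)
  r_3 = 220 (mod 2401)
Final: r_3 = 220, and one checks f(r_3) ≡ 0 mod 7^4.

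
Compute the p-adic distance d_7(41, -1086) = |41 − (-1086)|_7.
d_7(41, -1086) = 1/49

Step 1 — x − y = 41 − (-1086) = 1127. Step 2 — v_7(1127) = 2 (factor: 1127 = (7^2 · 23); the sign does not affect v_p). Step 3 — |x − y|_7 = 7^{-2} = 1/49.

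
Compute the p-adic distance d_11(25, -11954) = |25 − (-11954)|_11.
d_11(25, -11954) = 1/1331

Step 1 — x − y = 25 − (-11954) = 11979. Step 2 — v_11(11979) = 3 (factor: 11979 = (11^3 · 9); the sign does not affect v_p). Step 3 — |x − y|_11 = 11^{-3} = 1/1331.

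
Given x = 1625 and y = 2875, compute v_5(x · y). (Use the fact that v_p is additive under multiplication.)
v_5(4671875) = 6

v_p(x) = 3 (factor: 1625 = 5^3 · 13); v_p(y) = 3 (factor: 2875 = 5^3 · 23). Additivity: v_p(xy) = v_p(x) + v_p(y) = 3 + 3 = 6. (Direct check: xy = 4671875 = 5^6 · (299).)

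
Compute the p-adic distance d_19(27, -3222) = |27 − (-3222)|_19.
d_19(27, -3222) = 1/361

Step 1 — x − y = 27 − (-3222) = 3249. Step 2 — v_19(3249) = 2 (factor: 3249 = (19^2 · 9); the sign does not affect v_p). Step 3 — |x − y|_19 = 19^{-2} = 1/361.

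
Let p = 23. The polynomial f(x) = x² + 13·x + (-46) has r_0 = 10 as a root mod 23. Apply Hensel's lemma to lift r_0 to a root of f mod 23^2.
r_1 = 309 (mod 529)

Hensel: r_{i+1} = r_i − f(r_i)·(f′(r_i))^{-1} mod 23^{i+2}, f′(x) = 2x + 13. Iterate:
  r_0 = 10 (mod 23)
  r_1 = 309 (mod 529)
Final: r = 309 satisfies f(r) ≡ 0 mod 23^2.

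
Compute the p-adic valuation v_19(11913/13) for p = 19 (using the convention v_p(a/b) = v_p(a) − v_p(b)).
v_19(11913/13) = 2

Factor powers of 19 from the numerator and denominator of the reduced fraction: 11913 = 19^2 · 33 and 13 = 19^0 · 13. Apply v_p(a/b) = v_p(a) − v_p(b): v_19(11913/13) = 2 − 0 = 2.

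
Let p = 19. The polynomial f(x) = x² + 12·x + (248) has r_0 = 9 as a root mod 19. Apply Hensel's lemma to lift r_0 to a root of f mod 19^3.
r_2 = 6336 (mod 6859)

Hensel: r_{i+1} = r_i − f(r_i)·(f′(r_i))^{-1} mod 19^{i+2}, f′(x) = 2x + 12. Iterate:
  r_0 = 9 (mod 19)
  r_1 = 199 (mod 361)
  r_2 = 6336 (mod 6859)
Final: r = 6336 satisfies f(r) ≡ 0 mod 19^3.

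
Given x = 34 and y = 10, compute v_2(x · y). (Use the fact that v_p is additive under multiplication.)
v_2(340) = 2

v_p(x) = 1 (factor: 34 = 2^1 · 17); v_p(y) = 1 (factor: 10 = 2^1 · 5). Additivity: v_p(xy) = v_p(x) + v_p(y) = 1 + 1 = 2. (Direct check: xy = 340 = 2^2 · (85).)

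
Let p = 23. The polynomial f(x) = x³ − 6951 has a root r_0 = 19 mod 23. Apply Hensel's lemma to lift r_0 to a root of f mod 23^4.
r_3 = 146069 (mod 279841)

Hensel: r_{i+1} = r_i − f(r_i)/f′(r_i) mod 23^{i+2}, where f′(x) = 3x². Iterate:
  r_0 = 19 (mod 23)
  r_1 = 65 (mod 529)
  r_2 = 65 (mod 12167)
  r_3 = 146069 (mod 279841)
Final: r = 146069 with f(r) ≡ 0 mod 23^4.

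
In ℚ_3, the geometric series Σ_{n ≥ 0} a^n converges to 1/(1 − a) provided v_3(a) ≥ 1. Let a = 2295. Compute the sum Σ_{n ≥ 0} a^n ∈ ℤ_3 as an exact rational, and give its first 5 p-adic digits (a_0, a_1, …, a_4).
Σ a^n = 1/(1 − a) = -1/2294;  first 5 digits = (1, 0, 0, 1, 1)

v_3(a) = 3 ≥ 1, so the series converges in ℤ_3 to 1/(1 − a) = 1/(1 − 2295) = -1/2294. Expand this rational in ℤ_3: compute digits iteratively via d_i = x_i mod 3, x_{i+1} = (x_i − d_i)/3. The first 5 digits are (1, 0, 0, 1, 1).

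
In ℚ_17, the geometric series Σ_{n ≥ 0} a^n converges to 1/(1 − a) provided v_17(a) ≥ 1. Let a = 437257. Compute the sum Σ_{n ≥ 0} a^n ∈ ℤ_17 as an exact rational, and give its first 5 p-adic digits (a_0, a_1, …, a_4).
Σ a^n = 1/(1 − a) = -1/437256;  first 5 digits = (1, 0, 0, 4, 5)

v_17(a) = 3 ≥ 1, so the series converges in ℤ_17 to 1/(1 − a) = 1/(1 − 437257) = -1/437256. Expand this rational in ℤ_17: compute digits iteratively via d_i = x_i mod 17, x_{i+1} = (x_i − d_i)/17. The first 5 digits are (1, 0, 0, 4, 5).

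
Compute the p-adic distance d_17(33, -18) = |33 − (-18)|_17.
d_17(33, -18) = 1/17

Step 1 — x − y = 33 − (-18) = 51. Step 2 — v_17(51) = 1 (factor: 51 = (17^1 · 3); the sign does not affect v_p). Step 3 — |x − y|_17 = 17^{-1} = 1/17.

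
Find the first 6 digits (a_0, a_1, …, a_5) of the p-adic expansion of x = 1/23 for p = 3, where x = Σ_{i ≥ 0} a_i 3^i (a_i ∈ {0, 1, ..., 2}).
(a_0, …, a_5) = (2, 0, 2, 2, 0, 1)

v_3(1/23) = 0 (numerator and denominator both coprime to 3), so x ∈ ℤ_3^×. Compute digits iteratively via a_i = x_i mod 3, x_{i+1} = (x_i − a_i)/3, with x_0 = x:
  x_0 = 1/23;  a_0 = 2;  x_1 = (x_0 − 2)/3 = -15/23
  x_1 = -15/23;  a_1 = 0;  x_2 = (x_1 − 0)/3 = -5/23
  x_2 = -5/23;  a_2 = 2;  x_3 = (x_2 − 2)/3 = -17/23
  x_3 = -17/23;  a_3 = 2;  x_4 = (x_3 − 2)/3 = -21/23
  x_4 = -21/23;  a_4 = 0;  x_5 = (x_4 − 0)/3 = -7/23
  x_5 = -7/23;  a_5 = 1;  x_6 = (x_5 − 1)/3 = -10/23
Digits: (2, 0, 2, 2, 0, 1).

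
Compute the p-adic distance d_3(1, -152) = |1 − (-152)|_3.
d_3(1, -152) = 1/9

Step 1 — x − y = 1 − (-152) = 153. Step 2 — v_3(153) = 2 (factor: 153 = (3^2 · 17); the sign does not affect v_p). Step 3 — |x − y|_3 = 3^{-2} = 1/9.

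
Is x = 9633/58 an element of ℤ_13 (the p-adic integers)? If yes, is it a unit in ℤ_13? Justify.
x ∈ ℤ_13 but not a unit; v_13(x) = 2 > 0

ℤ_13 = {x ∈ ℚ_13 : v_13(x) ≥ 0} and ℤ_13^× = {x ∈ ℤ_13 : v_13(x) = 0}. Here v_13(9633/58) = v_13(num) − v_13(den) = 2; compare against these criteria.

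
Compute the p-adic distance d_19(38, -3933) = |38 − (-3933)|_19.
d_19(38, -3933) = 1/361

Step 1 — x − y = 38 − (-3933) = 3971. Step 2 — v_19(3971) = 2 (factor: 3971 = (19^2 · 11); the sign does not affect v_p). Step 3 — |x − y|_19 = 19^{-2} = 1/361.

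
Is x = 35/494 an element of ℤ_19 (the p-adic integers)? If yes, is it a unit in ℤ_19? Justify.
x ∉ ℤ_19 (v_19(x) = -1 < 0)

ℤ_19 = {x ∈ ℚ_19 : v_19(x) ≥ 0} and ℤ_19^× = {x ∈ ℤ_19 : v_19(x) = 0}. Here v_19(35/494) = v_19(num) − v_19(den) = -1; compare against these criteria.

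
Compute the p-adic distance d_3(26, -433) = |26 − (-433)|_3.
d_3(26, -433) = 1/27

Step 1 — x − y = 26 − (-433) = 459. Step 2 — v_3(459) = 3 (factor: 459 = (3^3 · 17); the sign does not affect v_p). Step 3 — |x − y|_3 = 3^{-3} = 1/27.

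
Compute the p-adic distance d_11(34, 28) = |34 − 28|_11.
d_11(34, 28) = 1

Step 1 — x − y = 34 − 28 = 6. Step 2 — v_11(6) = 0 (factor: 6 = (11^0 · 6); the sign does not affect v_p). Step 3 — |x − y|_11 = 11^{0} = 1.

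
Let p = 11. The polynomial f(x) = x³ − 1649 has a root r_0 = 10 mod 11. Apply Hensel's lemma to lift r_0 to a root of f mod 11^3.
r_2 = 912 (mod 1331)

Hensel: r_{i+1} = r_i − f(r_i)/f′(r_i) mod 11^{i+2}, where f′(x) = 3x². Iterate:
  r_0 = 10 (mod 11)
  r_1 = 65 (mod 121)
  r_2 = 912 (mod 1331)
Final: r = 912 with f(r) ≡ 0 mod 11^3.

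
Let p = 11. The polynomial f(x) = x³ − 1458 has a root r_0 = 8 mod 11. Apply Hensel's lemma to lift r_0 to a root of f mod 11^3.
r_2 = 173 (mod 1331)

Hensel: r_{i+1} = r_i − f(r_i)/f′(r_i) mod 11^{i+2}, where f′(x) = 3x². Iterate:
  r_0 = 8 (mod 11)
  r_1 = 52 (mod 121)
  r_2 = 173 (mod 1331)
Final: r = 173 with f(r) ≡ 0 mod 11^3.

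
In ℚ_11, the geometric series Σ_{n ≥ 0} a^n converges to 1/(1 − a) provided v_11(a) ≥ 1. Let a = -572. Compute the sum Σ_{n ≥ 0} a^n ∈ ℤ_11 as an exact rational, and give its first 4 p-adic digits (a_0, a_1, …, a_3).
Σ a^n = 1/(1 − a) = 1/573;  first 4 digits = (1, 3, 4, 8)

v_11(a) = 1 ≥ 1, so the series converges in ℤ_11 to 1/(1 − a) = 1/(1 − (-572)) = 1/573. Expand this rational in ℤ_11: compute digits iteratively via d_i = x_i mod 11, x_{i+1} = (x_i − d_i)/11. The first 4 digits are (1, 3, 4, 8).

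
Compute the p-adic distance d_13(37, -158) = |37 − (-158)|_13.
d_13(37, -158) = 1/13

Step 1 — x − y = 37 − (-158) = 195. Step 2 — v_13(195) = 1 (factor: 195 = (13^1 · 15); the sign does not affect v_p). Step 3 — |x − y|_13 = 13^{-1} = 1/13.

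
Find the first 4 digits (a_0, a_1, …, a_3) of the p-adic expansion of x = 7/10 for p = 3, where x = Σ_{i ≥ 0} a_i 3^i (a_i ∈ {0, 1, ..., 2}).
(a_0, …, a_3) = (1, 2, 2, 0)

v_3(7/10) = 0 (numerator and denominator both coprime to 3), so x ∈ ℤ_3^×. Compute digits iteratively via a_i = x_i mod 3, x_{i+1} = (x_i − a_i)/3, with x_0 = x:
  x_0 = 7/10;  a_0 = 1;  x_1 = (x_0 − 1)/3 = -1/10
  x_1 = -1/10;  a_1 = 2;  x_2 = (x_1 − 2)/3 = -7/10
  x_2 = -7/10;  a_2 = 2;  x_3 = (x_2 − 2)/3 = -9/10
  x_3 = -9/10;  a_3 = 0;  x_4 = (x_3 − 0)/3 = -3/10
Digits: (1, 2, 2, 0).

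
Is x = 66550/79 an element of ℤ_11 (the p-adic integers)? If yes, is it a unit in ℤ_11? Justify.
x ∈ ℤ_11 but not a unit; v_11(x) = 3 > 0

ℤ_11 = {x ∈ ℚ_11 : v_11(x) ≥ 0} and ℤ_11^× = {x ∈ ℤ_11 : v_11(x) = 0}. Here v_11(66550/79) = v_11(num) − v_11(den) = 3; compare against these criteria.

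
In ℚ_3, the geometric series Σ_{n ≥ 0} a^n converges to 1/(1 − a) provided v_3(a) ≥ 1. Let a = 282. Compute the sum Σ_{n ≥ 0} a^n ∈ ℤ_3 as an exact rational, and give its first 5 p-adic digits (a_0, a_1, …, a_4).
Σ a^n = 1/(1 − a) = -1/281;  first 5 digits = (1, 1, 2, 1, 2)

v_3(a) = 1 ≥ 1, so the series converges in ℤ_3 to 1/(1 − a) = 1/(1 − 282) = -1/281. Expand this rational in ℤ_3: compute digits iteratively via d_i = x_i mod 3, x_{i+1} = (x_i − d_i)/3. The first 5 digits are (1, 1, 2, 1, 2).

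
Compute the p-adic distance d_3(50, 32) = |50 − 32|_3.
d_3(50, 32) = 1/9

Step 1 — x − y = 50 − 32 = 18. Step 2 — v_3(18) = 2 (factor: 18 = (3^2 · 2); the sign does not affect v_p). Step 3 — |x − y|_3 = 3^{-2} = 1/9.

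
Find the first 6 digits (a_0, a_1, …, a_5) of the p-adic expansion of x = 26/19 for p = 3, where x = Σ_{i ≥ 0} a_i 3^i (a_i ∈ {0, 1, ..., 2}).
(a_0, …, a_5) = (2, 2, 1, 1, 2, 2)

v_3(26/19) = 0 (numerator and denominator both coprime to 3), so x ∈ ℤ_3^×. Compute digits iteratively via a_i = x_i mod 3, x_{i+1} = (x_i − a_i)/3, with x_0 = x:
  x_0 = 26/19;  a_0 = 2;  x_1 = (x_0 − 2)/3 = -4/19
  x_1 = -4/19;  a_1 = 2;  x_2 = (x_1 − 2)/3 = -14/19
  x_2 = -14/19;  a_2 = 1;  x_3 = (x_2 − 1)/3 = -11/19
  x_3 = -11/19;  a_3 = 1;  x_4 = (x_3 − 1)/3 = -10/19
  x_4 = -10/19;  a_4 = 2;  x_5 = (x_4 − 2)/3 = -16/19
  x_5 = -16/19;  a_5 = 2;  x_6 = (x_5 − 2)/3 = -18/19
Digits: (2, 2, 1, 1, 2, 2).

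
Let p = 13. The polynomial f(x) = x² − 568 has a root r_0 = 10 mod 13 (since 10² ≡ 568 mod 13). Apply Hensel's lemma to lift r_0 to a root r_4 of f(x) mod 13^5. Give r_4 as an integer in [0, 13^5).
r_4 = 90685 (mod 371293)

Hensel's recurrence: r_{i+1} = r_i − f(r_i)·(f′(r_i))^{-1} mod 13^{i+2}, with f′(x) = 2x. Iterate:
  r_0 = 10 (mod 13)
  r_1 = 101 (mod 169)
  r_2 = 608 (mod 2197)
  r_3 = 5002 (mod 28561)
  r_4 = 90685 (mod 371293)
Final: r_4 = 90685, and one checks f(r_4) ≡ 0 mod 13^5.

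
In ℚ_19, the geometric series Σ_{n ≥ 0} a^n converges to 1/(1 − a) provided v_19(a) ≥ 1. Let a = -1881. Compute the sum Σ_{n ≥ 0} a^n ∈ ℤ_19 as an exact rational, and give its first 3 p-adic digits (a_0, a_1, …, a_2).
Σ a^n = 1/(1 − a) = 1/1882;  first 3 digits = (1, 15, 10)

v_19(a) = 1 ≥ 1, so the series converges in ℤ_19 to 1/(1 − a) = 1/(1 − (-1881)) = 1/1882. Expand this rational in ℤ_19: compute digits iteratively via d_i = x_i mod 19, x_{i+1} = (x_i − d_i)/19. The first 3 digits are (1, 15, 10).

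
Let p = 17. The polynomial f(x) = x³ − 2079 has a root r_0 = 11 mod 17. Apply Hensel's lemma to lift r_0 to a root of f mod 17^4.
r_3 = 55720 (mod 83521)

Hensel: r_{i+1} = r_i − f(r_i)/f′(r_i) mod 17^{i+2}, where f′(x) = 3x². Iterate:
  r_0 = 11 (mod 17)
  r_1 = 232 (mod 289)
  r_2 = 1677 (mod 4913)
  r_3 = 55720 (mod 83521)
Final: r = 55720 with f(r) ≡ 0 mod 17^4.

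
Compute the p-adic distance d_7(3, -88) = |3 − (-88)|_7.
d_7(3, -88) = 1/7

Step 1 — x − y = 3 − (-88) = 91. Step 2 — v_7(91) = 1 (factor: 91 = (7^1 · 13); the sign does not affect v_p). Step 3 — |x − y|_7 = 7^{-1} = 1/7.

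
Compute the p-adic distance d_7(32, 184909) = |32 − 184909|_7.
d_7(32, 184909) = 1/16807

Step 1 — x − y = 32 − 184909 = -184877. Step 2 — v_7(-184877) = 5 (factor: -184877 = −(7^5 · 11); the sign does not affect v_p). Step 3 — |x − y|_7 = 7^{-5} = 1/16807.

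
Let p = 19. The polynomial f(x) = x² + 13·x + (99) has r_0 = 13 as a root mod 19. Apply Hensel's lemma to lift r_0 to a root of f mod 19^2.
r_1 = 298 (mod 361)

Hensel: r_{i+1} = r_i − f(r_i)·(f′(r_i))^{-1} mod 19^{i+2}, f′(x) = 2x + 13. Iterate:
  r_0 = 13 (mod 19)
  r_1 = 298 (mod 361)
Final: r = 298 satisfies f(r) ≡ 0 mod 19^2.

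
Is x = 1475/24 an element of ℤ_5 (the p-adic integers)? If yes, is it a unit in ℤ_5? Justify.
x ∈ ℤ_5 but not a unit; v_5(x) = 2 > 0

ℤ_5 = {x ∈ ℚ_5 : v_5(x) ≥ 0} and ℤ_5^× = {x ∈ ℤ_5 : v_5(x) = 0}. Here v_5(1475/24) = v_5(num) − v_5(den) = 2; compare against these criteria.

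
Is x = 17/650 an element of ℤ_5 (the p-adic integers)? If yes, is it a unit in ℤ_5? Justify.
x ∉ ℤ_5 (v_5(x) = -2 < 0)

ℤ_5 = {x ∈ ℚ_5 : v_5(x) ≥ 0} and ℤ_5^× = {x ∈ ℤ_5 : v_5(x) = 0}. Here v_5(17/650) = v_5(num) − v_5(den) = -2; compare against these criteria.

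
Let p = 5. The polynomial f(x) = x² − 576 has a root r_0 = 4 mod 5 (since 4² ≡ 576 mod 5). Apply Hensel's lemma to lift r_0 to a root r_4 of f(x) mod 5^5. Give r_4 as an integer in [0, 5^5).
r_4 = 24 (mod 3125)

Hensel's recurrence: r_{i+1} = r_i − f(r_i)·(f′(r_i))^{-1} mod 5^{i+2}, with f′(x) = 2x. Iterate:
  r_0 = 4 (mod 5)
  r_1 = 24 (mod 25)
  r_2 = 24 (mod 125)
  r_3 = 24 (mod 625)
  r_4 = 24 (mod 3125)
Final: r_4 = 24, and one checks f(r_4) ≡ 0 mod 5^5.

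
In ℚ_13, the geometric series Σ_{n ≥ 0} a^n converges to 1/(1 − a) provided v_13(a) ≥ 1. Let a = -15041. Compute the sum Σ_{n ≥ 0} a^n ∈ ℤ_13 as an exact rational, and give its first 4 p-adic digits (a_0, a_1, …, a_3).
Σ a^n = 1/(1 − a) = 1/15042;  first 4 digits = (1, 0, 2, 6)

v_13(a) = 2 ≥ 1, so the series converges in ℤ_13 to 1/(1 − a) = 1/(1 − (-15041)) = 1/15042. Expand this rational in ℤ_13: compute digits iteratively via d_i = x_i mod 13, x_{i+1} = (x_i − d_i)/13. The first 4 digits are (1, 0, 2, 6).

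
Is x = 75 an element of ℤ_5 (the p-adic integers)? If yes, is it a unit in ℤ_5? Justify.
x ∈ ℤ_5 but not a unit; v_5(x) = 2 > 0

ℤ_5 = {x ∈ ℚ_5 : v_5(x) ≥ 0} and ℤ_5^× = {x ∈ ℤ_5 : v_5(x) = 0}. Here v_5(75) = v_5(num) − v_5(den) = 2; compare against these criteria.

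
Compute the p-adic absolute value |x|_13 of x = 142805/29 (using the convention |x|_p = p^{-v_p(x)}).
|142805/29|_13 = 1/28561

Step 1 — compute v_13(x) by factoring powers of 13 out of the numerator and denominator: v_13(142805/29) = 4. Step 2 — apply |x|_p = p^{-v_p(x)} = 13^{-4} = 1/28561.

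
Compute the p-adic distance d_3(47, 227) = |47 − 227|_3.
d_3(47, 227) = 1/9

Step 1 — x − y = 47 − 227 = -180. Step 2 — v_3(-180) = 2 (factor: -180 = −(3^2 · 20); the sign does not affect v_p). Step 3 — |x − y|_3 = 3^{-2} = 1/9.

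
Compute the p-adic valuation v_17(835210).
v_17(835210) = 4

v_17(n) is the largest exponent k such that 17^k divides n. Factor out: 835210 = 17^4 · 10. (Sign doesn't affect v_p.) So v_17(835210) = 4.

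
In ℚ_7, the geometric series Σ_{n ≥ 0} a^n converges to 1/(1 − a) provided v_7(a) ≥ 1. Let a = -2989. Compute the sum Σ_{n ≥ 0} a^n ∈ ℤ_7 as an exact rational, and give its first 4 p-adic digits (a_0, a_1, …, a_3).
Σ a^n = 1/(1 − a) = 1/2990;  first 4 digits = (1, 0, 2, 5)

v_7(a) = 2 ≥ 1, so the series converges in ℤ_7 to 1/(1 − a) = 1/(1 − (-2989)) = 1/2990. Expand this rational in ℤ_7: compute digits iteratively via d_i = x_i mod 7, x_{i+1} = (x_i − d_i)/7. The first 4 digits are (1, 0, 2, 5).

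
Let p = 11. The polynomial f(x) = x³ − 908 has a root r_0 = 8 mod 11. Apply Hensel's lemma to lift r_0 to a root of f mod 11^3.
r_2 = 547 (mod 1331)

Hensel: r_{i+1} = r_i − f(r_i)/f′(r_i) mod 11^{i+2}, where f′(x) = 3x². Iterate:
  r_0 = 8 (mod 11)
  r_1 = 63 (mod 121)
  r_2 = 547 (mod 1331)
Final: r = 547 with f(r) ≡ 0 mod 11^3.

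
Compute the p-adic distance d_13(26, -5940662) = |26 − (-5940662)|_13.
d_13(26, -5940662) = 1/371293

Step 1 — x − y = 26 − (-5940662) = 5940688. Step 2 — v_13(5940688) = 5 (factor: 5940688 = (13^5 · 16); the sign does not affect v_p). Step 3 — |x − y|_13 = 13^{-5} = 1/371293.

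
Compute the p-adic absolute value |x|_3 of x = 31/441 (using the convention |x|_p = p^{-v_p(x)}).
|31/441|_3 = 9

Step 1 — compute v_3(x) by factoring powers of 3 out of the numerator and denominator: v_3(31/441) = -2. Step 2 — apply |x|_p = p^{-v_p(x)} = 3^{2} = 9.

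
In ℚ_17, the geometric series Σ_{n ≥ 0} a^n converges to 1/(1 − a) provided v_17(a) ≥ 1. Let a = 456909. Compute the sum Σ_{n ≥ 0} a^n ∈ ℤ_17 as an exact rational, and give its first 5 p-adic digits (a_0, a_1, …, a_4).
Σ a^n = 1/(1 − a) = -1/456908;  first 5 digits = (1, 0, 0, 8, 5)

v_17(a) = 3 ≥ 1, so the series converges in ℤ_17 to 1/(1 − a) = 1/(1 − 456909) = -1/456908. Expand this rational in ℤ_17: compute digits iteratively via d_i = x_i mod 17, x_{i+1} = (x_i − d_i)/17. The first 5 digits are (1, 0, 0, 8, 5).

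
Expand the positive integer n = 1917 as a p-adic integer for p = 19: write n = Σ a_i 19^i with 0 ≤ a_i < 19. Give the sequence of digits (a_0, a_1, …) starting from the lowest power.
(a_0, a_1, …) = (17, 5, 5)

Repeated division by 19 gives the digits low-to-high: 1917 = 17 + 5·19^1 + 5·19^2. Digit sequence: (17, 5, 5).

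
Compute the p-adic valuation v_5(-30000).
v_5(-30000) = 4

v_5(n) is the largest exponent k such that 5^k divides n. Factor out: -30000 = -5^4 · 48. (Sign doesn't affect v_p.) So v_5(-30000) = 4.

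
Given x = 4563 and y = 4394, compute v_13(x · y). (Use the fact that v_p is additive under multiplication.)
v_13(20049822) = 5

v_p(x) = 2 (factor: 4563 = 13^2 · 27); v_p(y) = 3 (factor: 4394 = 13^3 · 2). Additivity: v_p(xy) = v_p(x) + v_p(y) = 2 + 3 = 5. (Direct check: xy = 20049822 = 13^5 · (54).)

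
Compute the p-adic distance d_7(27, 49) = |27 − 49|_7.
d_7(27, 49) = 1

Step 1 — x − y = 27 − 49 = -22. Step 2 — v_7(-22) = 0 (factor: -22 = −(7^0 · 22); the sign does not affect v_p). Step 3 — |x − y|_7 = 7^{0} = 1.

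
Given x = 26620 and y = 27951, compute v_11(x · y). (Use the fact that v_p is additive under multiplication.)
v_11(744055620) = 6

v_p(x) = 3 (factor: 26620 = 11^3 · 20); v_p(y) = 3 (factor: 27951 = 11^3 · 21). Additivity: v_p(xy) = v_p(x) + v_p(y) = 3 + 3 = 6. (Direct check: xy = 744055620 = 11^6 · (420).)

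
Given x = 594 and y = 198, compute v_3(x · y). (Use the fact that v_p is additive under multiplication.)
v_3(117612) = 5

v_p(x) = 3 (factor: 594 = 3^3 · 22); v_p(y) = 2 (factor: 198 = 3^2 · 22). Additivity: v_p(xy) = v_p(x) + v_p(y) = 3 + 2 = 5. (Direct check: xy = 117612 = 3^5 · (484).)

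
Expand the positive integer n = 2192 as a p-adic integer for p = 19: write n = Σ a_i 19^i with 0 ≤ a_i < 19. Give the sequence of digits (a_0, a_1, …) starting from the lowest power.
(a_0, a_1, …) = (7, 1, 6)

Repeated division by 19 gives the digits low-to-high: 2192 = 7 + 1·19^1 + 6·19^2. Digit sequence: (7, 1, 6).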